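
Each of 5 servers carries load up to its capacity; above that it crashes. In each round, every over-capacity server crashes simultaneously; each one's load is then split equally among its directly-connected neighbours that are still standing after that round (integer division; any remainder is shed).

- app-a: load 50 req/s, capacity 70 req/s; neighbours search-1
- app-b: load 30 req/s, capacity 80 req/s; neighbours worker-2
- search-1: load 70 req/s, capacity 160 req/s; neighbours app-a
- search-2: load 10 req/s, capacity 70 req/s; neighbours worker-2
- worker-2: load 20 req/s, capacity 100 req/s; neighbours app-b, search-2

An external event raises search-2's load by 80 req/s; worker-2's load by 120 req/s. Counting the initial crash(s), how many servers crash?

3

Round 1 — search-2 at 90 > 70; worker-2 at 140 > 100. search-2, worker-2 crash.
  search-2 sheds 90 req/s: no online neighbours, lost.
  worker-2 sheds 140 req/s to app-b: 140 each.
    app-b: 30+140 = 170 > 80
Round 2 — app-b crashes.
  app-b sheds 170 req/s: no online neighbours, lost.
No further crashes.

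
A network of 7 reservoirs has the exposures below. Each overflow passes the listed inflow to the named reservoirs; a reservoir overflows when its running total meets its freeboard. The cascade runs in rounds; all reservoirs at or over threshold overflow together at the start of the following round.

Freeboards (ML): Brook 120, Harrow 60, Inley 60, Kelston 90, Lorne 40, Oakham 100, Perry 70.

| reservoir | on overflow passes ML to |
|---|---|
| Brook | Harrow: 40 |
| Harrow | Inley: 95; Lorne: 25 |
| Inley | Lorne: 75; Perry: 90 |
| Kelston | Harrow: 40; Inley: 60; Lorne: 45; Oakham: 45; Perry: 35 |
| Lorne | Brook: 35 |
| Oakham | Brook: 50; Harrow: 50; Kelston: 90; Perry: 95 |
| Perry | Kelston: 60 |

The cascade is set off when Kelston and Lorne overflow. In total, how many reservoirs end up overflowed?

4

Round 1 — Kelston, Lorne overflow (initial).
  Brook: +35 → 35 < 120
  Harrow: +40 → 40 < 60
  Inley: +60 → 60 ≥ 60
  Oakham: +45 → 45 < 100
  Perry: +35 → 35 < 70
Round 2 — Inley overflows.
  Perry: +90 → 125 ≥ 70
Round 3 — Perry overflows.
No further overflows.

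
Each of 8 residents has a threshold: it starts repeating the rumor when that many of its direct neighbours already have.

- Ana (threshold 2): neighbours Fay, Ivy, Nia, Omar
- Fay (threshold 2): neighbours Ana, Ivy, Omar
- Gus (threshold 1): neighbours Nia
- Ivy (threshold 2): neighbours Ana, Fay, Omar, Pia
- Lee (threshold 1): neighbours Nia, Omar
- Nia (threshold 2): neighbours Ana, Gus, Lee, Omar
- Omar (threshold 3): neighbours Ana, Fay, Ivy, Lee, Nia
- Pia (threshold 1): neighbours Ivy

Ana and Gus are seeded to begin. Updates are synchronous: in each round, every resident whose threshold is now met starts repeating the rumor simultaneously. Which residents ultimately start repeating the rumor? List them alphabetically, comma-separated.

Ana, Fay, Gus, Ivy, Lee, Nia, Omar, Pia

Round 1 — Ana, Gus start repeating the rumor (initial).
Round 2 — checking thresholds:
  Fay: 1 of 3 neighbours < 2, holds.
  Ivy: 1 of 4 neighbours < 2, holds.
  Nia: 2 of 4 neighbours ≥ 2, starts repeating the rumor.
  Omar: 1 of 5 neighbours < 3, holds.
Round 3 — checking thresholds:
  Fay: 1 of 3 neighbours < 2, holds.
  Ivy: 1 of 4 neighbours < 2, holds.
  Lee: 1 of 2 neighbours ≥ 1, starts repeating the rumor.
  Omar: 2 of 5 neighbours < 3, holds.
Round 4 — checking thresholds:
  Fay: 1 of 3 neighbours < 2, holds.
  Ivy: 1 of 4 neighbours < 2, holds.
  Omar: 3 of 5 neighbours ≥ 3, starts repeating the rumor.
Round 5 — checking thresholds:
  Fay: 2 of 3 neighbours ≥ 2, starts repeating the rumor.
  Ivy: 2 of 4 neighbours ≥ 2, starts repeating the rumor.
Round 6 — checking thresholds:
  Pia: 1 of 1 neighbours ≥ 1, starts repeating the rumor.
Round 7 — no new spreads; cascade stops.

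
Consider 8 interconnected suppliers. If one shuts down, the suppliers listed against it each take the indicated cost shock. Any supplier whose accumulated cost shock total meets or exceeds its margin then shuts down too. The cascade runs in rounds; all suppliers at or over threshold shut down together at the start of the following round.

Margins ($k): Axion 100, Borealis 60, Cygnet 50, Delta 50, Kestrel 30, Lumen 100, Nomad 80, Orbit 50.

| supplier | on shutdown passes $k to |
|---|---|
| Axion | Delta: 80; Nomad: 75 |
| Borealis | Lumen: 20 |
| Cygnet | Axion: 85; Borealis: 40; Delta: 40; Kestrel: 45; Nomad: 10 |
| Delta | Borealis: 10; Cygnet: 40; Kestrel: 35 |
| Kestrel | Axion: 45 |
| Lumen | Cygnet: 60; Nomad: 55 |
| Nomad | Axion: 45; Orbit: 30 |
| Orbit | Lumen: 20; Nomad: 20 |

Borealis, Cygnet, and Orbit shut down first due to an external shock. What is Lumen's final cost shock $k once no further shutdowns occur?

40

Round 1 — Borealis, Cygnet, Orbit shut down (initial).
  Axion: +85 → 85 < 100
  Delta: +40 → 40 < 50
  Kestrel: +45 → 45 ≥ 30
  Lumen: +20+20 → 40 < 100
  Nomad: +10+20 → 30 < 80
Round 2 — Kestrel shuts down.
  Axion: +45 → 130 ≥ 100
Round 3 — Axion shuts down.
  Delta: +80 → 120 ≥ 50
  Nomad: +75 → 105 ≥ 80
Round 4 — Delta, Nomad shut down.
No further shutdowns.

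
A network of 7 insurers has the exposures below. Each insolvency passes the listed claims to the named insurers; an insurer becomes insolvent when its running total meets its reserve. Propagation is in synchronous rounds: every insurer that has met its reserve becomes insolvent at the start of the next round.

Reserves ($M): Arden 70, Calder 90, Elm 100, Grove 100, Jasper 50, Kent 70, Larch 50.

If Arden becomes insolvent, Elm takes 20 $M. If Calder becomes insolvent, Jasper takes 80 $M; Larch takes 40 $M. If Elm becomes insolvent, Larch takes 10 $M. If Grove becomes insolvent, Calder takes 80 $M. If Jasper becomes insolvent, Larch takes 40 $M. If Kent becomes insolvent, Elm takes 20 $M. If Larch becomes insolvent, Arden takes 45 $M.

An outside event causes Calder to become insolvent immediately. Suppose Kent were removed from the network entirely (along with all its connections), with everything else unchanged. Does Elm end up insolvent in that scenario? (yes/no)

no

With Kent removed:
Round 1 — Calder becomes insolvent (initial).
  Jasper: +80 → 80 ≥ 50
  Larch: +40 → 40 < 50
Round 2 — Jasper becomes insolvent.
  Larch: +40 → 80 ≥ 50
Round 3 — Larch becomes insolvent.
  Arden: +45 → 45 < 70
No further insolvencies.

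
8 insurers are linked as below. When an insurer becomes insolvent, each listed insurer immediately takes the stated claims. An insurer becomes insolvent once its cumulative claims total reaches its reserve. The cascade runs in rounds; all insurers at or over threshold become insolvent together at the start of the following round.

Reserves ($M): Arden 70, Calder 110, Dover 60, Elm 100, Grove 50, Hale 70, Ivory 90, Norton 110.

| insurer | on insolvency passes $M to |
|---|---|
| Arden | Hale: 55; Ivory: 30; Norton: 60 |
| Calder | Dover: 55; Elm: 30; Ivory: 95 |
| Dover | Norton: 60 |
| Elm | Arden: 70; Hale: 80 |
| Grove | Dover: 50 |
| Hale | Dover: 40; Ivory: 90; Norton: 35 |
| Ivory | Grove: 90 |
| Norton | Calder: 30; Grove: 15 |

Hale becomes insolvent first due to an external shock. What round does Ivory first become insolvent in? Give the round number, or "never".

Round 1 — Hale becomes insolvent (initial).
  Dover: +40 → 40 < 60
  Ivory: +90 → 90 ≥ 90
  Norton: +35 → 35 < 110
Round 2 — Ivory becomes insolvent.
  Grove: +90 → 90 ≥ 50
Round 3 — Grove becomes insolvent.
  Dover: +50 → 90 ≥ 60
Round 4 — Dover becomes insolvent.
  Norton: +60 → 95 < 110
No further insolvencies.

2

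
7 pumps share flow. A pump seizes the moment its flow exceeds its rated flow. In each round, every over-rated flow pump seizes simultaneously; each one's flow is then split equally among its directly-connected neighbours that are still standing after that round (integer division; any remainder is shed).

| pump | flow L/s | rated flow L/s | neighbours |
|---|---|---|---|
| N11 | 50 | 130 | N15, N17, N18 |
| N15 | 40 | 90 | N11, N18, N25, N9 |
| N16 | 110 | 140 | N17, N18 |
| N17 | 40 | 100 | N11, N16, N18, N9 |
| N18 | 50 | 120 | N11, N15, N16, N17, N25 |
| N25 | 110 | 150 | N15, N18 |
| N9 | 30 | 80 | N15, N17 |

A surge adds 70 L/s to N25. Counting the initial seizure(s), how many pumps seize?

Round 1 — N25 at 180 > 150. N25 seizes.
  N25 sheds 180 L/s to N15, N18: 90 each.
    N15: 40+90 = 130 > 90
    N18: 50+90 = 140 > 120
Round 2 — N15, N18 seize.
  N15 sheds 130 L/s to N11, N9: 65 each.
    N11: 50+65 = 115 ≤ 130
    N9: 30+65 = 95 > 80
  N18 sheds 140 L/s to N11, N16, N17: 46 each (2 lost).
    N11: 115+46 = 161 > 130
    N16: 110+46 = 156 > 140
    N17: 40+46 = 86 ≤ 100
Round 3 — N11, N16, N9 seize.
  N11 sheds 161 L/s to N17: 161 each.
    N17: 86+161 = 247 > 100
  N16 sheds 156 L/s to N17: 156 each.
    N17: 247+156 = 403 > 100
  N9 sheds 95 L/s to N17: 95 each.
    N17: 403+95 = 498 > 100
Round 4 — N17 seizes.
  N17 sheds 498 L/s: no online neighbours, lost.
No further seizures.

7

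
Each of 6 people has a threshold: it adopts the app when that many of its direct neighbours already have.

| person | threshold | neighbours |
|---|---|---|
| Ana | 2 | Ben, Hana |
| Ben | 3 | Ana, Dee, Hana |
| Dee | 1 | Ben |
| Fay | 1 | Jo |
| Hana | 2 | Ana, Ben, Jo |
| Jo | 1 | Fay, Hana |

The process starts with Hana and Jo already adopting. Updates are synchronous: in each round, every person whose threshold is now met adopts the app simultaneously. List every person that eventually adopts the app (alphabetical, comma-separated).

Fay, Hana, Jo

Round 1 — Hana, Jo adopt the app (initial).
Round 2 — checking thresholds:
  Ana: 1 of 2 neighbours < 2, holds.
  Ben: 1 of 3 neighbours < 3, holds.
  Fay: 1 of 1 neighbours ≥ 1, adopts the app.
Round 3 — no new adoptions; cascade stops.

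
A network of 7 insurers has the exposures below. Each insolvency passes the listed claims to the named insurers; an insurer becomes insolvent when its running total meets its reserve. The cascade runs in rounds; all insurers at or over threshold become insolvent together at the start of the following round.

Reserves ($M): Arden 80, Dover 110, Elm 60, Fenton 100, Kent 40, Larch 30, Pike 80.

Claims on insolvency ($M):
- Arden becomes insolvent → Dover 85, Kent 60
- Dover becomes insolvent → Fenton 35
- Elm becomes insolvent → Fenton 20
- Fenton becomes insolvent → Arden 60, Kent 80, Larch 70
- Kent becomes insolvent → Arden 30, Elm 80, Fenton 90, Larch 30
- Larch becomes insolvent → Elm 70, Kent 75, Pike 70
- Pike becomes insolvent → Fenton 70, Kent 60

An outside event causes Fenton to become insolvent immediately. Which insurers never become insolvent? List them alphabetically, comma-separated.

Round 1 — Fenton becomes insolvent (initial).
  Arden: +60 → 60 < 80
  Kent: +80 → 80 ≥ 40
  Larch: +70 → 70 ≥ 30
Round 2 — Kent, Larch become insolvent.
  Arden: +30 → 90 ≥ 80
  Elm: +80+70 → 150 ≥ 60
  Pike: +70 → 70 < 80
Round 3 — Arden, Elm become insolvent.
  Dover: +85 → 85 < 110
No further insolvencies.

Dover, Pike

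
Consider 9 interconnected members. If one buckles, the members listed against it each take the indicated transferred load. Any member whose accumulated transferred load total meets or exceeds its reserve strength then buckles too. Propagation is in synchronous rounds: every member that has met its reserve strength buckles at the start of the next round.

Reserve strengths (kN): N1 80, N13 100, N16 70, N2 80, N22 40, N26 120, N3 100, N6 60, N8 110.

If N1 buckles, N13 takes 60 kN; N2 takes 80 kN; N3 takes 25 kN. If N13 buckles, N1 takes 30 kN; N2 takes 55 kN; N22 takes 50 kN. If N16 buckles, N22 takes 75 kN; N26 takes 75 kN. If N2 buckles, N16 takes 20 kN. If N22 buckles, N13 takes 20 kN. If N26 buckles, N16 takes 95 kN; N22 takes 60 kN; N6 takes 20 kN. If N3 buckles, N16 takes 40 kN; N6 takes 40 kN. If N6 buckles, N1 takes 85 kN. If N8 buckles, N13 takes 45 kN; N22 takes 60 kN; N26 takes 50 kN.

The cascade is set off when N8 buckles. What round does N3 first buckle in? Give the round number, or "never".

never

Round 1 — N8 buckles (initial).
  N13: +45 → 45 < 100
  N22: +60 → 60 ≥ 40
  N26: +50 → 50 < 120
Round 2 — N22 buckles.
  N13: +20 → 65 < 100
No further bucklings.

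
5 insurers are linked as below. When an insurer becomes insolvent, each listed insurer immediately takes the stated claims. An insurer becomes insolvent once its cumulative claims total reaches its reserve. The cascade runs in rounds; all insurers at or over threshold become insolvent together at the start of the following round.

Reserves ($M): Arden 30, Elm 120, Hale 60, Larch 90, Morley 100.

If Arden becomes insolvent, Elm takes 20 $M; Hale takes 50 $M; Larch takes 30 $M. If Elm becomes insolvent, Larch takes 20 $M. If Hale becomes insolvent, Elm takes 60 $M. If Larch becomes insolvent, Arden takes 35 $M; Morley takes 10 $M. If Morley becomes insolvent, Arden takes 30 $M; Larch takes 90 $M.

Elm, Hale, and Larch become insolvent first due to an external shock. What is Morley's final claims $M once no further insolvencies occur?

10

Round 1 — Elm, Hale, Larch become insolvent (initial).
  Arden: +35 → 35 ≥ 30
  Morley: +10 → 10 < 100
Round 2 — Arden becomes insolvent.
No further insolvencies.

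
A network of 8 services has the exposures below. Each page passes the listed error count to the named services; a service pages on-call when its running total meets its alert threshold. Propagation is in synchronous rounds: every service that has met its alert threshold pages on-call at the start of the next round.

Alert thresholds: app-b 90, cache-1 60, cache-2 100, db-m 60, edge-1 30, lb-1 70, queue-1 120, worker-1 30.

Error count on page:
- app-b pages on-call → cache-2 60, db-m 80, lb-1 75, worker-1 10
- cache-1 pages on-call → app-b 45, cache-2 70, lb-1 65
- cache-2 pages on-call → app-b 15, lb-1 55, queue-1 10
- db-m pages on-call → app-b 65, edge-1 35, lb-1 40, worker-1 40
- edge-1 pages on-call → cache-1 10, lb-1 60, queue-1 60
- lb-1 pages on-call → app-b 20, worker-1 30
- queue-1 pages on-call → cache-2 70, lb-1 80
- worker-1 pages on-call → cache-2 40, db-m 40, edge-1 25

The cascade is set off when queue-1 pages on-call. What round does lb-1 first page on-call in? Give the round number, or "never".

2

Round 1 — queue-1 pages on-call (initial).
  cache-2: +70 → 70 < 100
  lb-1: +80 → 80 ≥ 70
Round 2 — lb-1 pages on-call.
  app-b: +20 → 20 < 90
  worker-1: +30 → 30 ≥ 30
Round 3 — worker-1 pages on-call.
  cache-2: +40 → 110 ≥ 100
  db-m: +40 → 40 < 60
  edge-1: +25 → 25 < 30
Round 4 — cache-2 pages on-call.
  app-b: +15 → 35 < 90
No further pages.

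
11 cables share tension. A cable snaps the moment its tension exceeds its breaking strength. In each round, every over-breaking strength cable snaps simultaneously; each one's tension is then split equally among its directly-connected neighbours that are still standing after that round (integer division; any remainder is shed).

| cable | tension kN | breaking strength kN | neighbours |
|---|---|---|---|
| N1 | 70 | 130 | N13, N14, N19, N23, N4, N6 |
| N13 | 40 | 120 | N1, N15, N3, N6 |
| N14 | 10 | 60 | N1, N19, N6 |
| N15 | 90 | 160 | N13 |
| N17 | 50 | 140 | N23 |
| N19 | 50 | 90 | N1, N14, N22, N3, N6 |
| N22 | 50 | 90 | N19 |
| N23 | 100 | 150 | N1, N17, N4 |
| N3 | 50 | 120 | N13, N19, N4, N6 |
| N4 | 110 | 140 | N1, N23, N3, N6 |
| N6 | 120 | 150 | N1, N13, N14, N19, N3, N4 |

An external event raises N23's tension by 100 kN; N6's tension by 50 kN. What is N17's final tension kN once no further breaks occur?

Round 1 — N23 at 200 > 150; N6 at 170 > 150. N23, N6 snap.
  N23 sheds 200 kN to N1, N17, N4: 66 each (2 lost).
    N1: 70+66 = 136 > 130
    N17: 50+66 = 116 ≤ 140
    N4: 110+66 = 176 > 140
  N6 sheds 170 kN to N1, N13, N14, N19, N3, N4: 28 each (2 lost).
    N1: 136+28 = 164 > 130
    N13: 40+28 = 68 ≤ 120
    N14: 10+28 = 38 ≤ 60
    N19: 50+28 = 78 ≤ 90
    N3: 50+28 = 78 ≤ 120
    N4: 176+28 = 204 > 140
Round 2 — N1, N4 snap.
  N1 sheds 164 kN to N13, N14, N19: 54 each (2 lost).
    N13: 68+54 = 122 > 120
    N14: 38+54 = 92 > 60
    N19: 78+54 = 132 > 90
  N4 sheds 204 kN to N3: 204 each.
    N3: 78+204 = 282 > 120
Round 3 — N13, N14, N19, N3 snap.
  N13 sheds 122 kN to N15: 122 each.
    N15: 90+122 = 212 > 160
  N14 sheds 92 kN: no online neighbours, lost.
  N19 sheds 132 kN to N22: 132 each.
    N22: 50+132 = 182 > 90
  N3 sheds 282 kN: no online neighbours, lost.
Round 4 — N15, N22 snap.
  N15 sheds 212 kN: no online neighbours, lost.
  N22 sheds 182 kN: no online neighbours, lost.
No further breaks.

116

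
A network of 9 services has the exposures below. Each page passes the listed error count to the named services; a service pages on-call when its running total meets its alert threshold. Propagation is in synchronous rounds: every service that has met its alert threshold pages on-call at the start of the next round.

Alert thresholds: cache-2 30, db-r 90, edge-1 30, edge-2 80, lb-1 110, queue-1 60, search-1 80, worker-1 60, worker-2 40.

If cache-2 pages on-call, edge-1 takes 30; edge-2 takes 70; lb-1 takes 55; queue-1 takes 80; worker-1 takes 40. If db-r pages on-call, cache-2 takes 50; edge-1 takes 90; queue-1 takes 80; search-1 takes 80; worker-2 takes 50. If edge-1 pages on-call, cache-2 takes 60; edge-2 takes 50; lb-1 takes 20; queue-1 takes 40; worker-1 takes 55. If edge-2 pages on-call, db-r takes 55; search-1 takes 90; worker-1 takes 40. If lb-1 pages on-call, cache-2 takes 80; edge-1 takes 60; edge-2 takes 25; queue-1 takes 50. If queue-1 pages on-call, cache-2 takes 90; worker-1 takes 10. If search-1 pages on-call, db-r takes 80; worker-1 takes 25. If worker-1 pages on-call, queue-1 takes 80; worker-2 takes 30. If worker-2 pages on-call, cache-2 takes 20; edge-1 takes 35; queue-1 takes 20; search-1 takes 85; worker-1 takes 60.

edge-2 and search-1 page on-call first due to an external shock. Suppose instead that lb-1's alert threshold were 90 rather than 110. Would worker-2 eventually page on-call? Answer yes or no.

yes

With lb-1's alert threshold at 90:
Round 1 — edge-2, search-1 page on-call (initial).
  db-r: +55+80 → 135 ≥ 90
  worker-1: +40+25 → 65 ≥ 60
Round 2 — db-r, worker-1 page on-call.
  cache-2: +50 → 50 ≥ 30
  edge-1: +90 → 90 ≥ 30
  queue-1: +80+80 → 160 ≥ 60
  worker-2: +50+30 → 80 ≥ 40
Round 3 — cache-2, edge-1, queue-1, worker-2 page on-call.
  lb-1: +55+20 → 75 < 90
No further pages.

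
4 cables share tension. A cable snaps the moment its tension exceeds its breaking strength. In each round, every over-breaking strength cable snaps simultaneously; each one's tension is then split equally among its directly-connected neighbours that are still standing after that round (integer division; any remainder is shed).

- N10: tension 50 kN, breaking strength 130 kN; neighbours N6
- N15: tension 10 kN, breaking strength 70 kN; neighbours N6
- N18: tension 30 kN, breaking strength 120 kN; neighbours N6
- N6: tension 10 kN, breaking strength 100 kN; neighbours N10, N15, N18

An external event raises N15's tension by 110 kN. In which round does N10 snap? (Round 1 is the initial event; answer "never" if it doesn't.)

Round 1 — N15 at 120 > 70. N15 snaps.
  N15 sheds 120 kN to N6: 120 each.
    N6: 10+120 = 130 > 100
Round 2 — N6 snaps.
  N6 sheds 130 kN to N10, N18: 65 each.
    N10: 50+65 = 115 ≤ 130
    N18: 30+65 = 95 ≤ 120
No further breaks.

never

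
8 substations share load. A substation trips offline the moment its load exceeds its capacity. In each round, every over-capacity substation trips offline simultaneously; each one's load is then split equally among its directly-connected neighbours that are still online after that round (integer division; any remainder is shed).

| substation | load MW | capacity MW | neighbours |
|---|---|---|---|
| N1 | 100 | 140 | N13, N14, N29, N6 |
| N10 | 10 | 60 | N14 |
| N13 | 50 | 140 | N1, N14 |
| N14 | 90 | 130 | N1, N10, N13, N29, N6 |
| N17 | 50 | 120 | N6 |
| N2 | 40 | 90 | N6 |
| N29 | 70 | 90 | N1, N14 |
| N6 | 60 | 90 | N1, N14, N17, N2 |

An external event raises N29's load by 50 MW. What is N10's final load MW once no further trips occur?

Round 1 — N29 at 120 > 90. N29 trips offline.
  N29 sheds 120 MW to N1, N14: 60 each.
    N1: 100+60 = 160 > 140
    N14: 90+60 = 150 > 130
Round 2 — N1, N14 trip offline.
  N1 sheds 160 MW to N13, N6: 80 each.
    N13: 50+80 = 130 ≤ 140
    N6: 60+80 = 140 > 90
  N14 sheds 150 MW to N10, N13, N6: 50 each.
    N10: 10+50 = 60 ≤ 60
    N13: 130+50 = 180 > 140
    N6: 140+50 = 190 > 90
Round 3 — N13, N6 trip offline.
  N13 sheds 180 MW: no online neighbours, lost.
  N6 sheds 190 MW to N17, N2: 95 each.
    N17: 50+95 = 145 > 120
    N2: 40+95 = 135 > 90
Round 4 — N17, N2 trip offline.
  N17 sheds 145 MW: no online neighbours, lost.
  N2 sheds 135 MW: no online neighbours, lost.
No further trips.

60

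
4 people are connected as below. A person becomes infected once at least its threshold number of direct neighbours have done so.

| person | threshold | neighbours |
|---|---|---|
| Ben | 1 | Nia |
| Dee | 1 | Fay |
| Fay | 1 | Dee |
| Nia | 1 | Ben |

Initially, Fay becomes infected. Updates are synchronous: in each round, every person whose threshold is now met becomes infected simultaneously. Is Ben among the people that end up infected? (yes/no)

Round 1 — Fay becomes infected (initial).
Round 2 — checking thresholds:
  Dee: 1 of 1 neighbours ≥ 1, becomes infected.
Round 3 — no new infections; cascade stops.

no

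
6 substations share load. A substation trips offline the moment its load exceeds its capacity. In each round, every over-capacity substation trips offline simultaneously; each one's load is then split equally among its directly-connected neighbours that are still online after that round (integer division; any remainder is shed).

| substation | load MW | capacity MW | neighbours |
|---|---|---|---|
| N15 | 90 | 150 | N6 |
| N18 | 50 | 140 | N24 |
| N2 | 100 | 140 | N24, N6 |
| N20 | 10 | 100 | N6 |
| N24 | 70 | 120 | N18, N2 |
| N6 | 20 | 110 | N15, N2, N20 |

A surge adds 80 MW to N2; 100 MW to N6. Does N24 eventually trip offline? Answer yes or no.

Round 1 — N2 at 180 > 140; N6 at 120 > 110. N2, N6 trip offline.
  N2 sheds 180 MW to N24: 180 each.
    N24: 70+180 = 250 > 120
  N6 sheds 120 MW to N15, N20: 60 each.
    N15: 90+60 = 150 ≤ 150
    N20: 10+60 = 70 ≤ 100
Round 2 — N24 trips offline.
  N24 sheds 250 MW to N18: 250 each.
    N18: 50+250 = 300 > 140
Round 3 — N18 trips offline.
  N18 sheds 300 MW: no online neighbours, lost.
No further trips.

yes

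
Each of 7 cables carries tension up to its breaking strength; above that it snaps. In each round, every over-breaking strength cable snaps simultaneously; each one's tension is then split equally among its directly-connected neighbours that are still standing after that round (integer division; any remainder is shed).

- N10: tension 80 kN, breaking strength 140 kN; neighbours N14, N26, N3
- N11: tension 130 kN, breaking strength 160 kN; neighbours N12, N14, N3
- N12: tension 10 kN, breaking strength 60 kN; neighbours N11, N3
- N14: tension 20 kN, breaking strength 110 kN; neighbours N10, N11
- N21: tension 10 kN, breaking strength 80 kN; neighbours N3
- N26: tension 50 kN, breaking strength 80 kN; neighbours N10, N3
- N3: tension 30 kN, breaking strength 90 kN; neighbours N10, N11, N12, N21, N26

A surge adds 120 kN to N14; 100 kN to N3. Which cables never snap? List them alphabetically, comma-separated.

Round 1 — N14 at 140 > 110; N3 at 130 > 90. N14, N3 snap.
  N14 sheds 140 kN to N10, N11: 70 each.
    N10: 80+70 = 150 > 140
    N11: 130+70 = 200 > 160
  N3 sheds 130 kN to N10, N11, N12, N21, N26: 26 each.
    N10: 150+26 = 176 > 140
    N11: 200+26 = 226 > 160
    N12: 10+26 = 36 ≤ 60
    N21: 10+26 = 36 ≤ 80
    N26: 50+26 = 76 ≤ 80
Round 2 — N10, N11 snap.
  N10 sheds 176 kN to N26: 176 each.
    N26: 76+176 = 252 > 80
  N11 sheds 226 kN to N12: 226 each.
    N12: 36+226 = 262 > 60
Round 3 — N12, N26 snap.
  N12 sheds 262 kN: no online neighbours, lost.
  N26 sheds 252 kN: no online neighbours, lost.
No further breaks.

N21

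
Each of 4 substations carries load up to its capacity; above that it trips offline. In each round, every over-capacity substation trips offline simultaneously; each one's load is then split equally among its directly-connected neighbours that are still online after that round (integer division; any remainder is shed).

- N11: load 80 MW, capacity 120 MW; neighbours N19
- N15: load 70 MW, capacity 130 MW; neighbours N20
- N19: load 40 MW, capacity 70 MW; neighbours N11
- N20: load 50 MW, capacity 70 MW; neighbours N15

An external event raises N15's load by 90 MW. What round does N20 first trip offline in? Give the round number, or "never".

Round 1 — N15 at 160 > 130. N15 trips offline.
  N15 sheds 160 MW to N20: 160 each.
    N20: 50+160 = 210 > 70
Round 2 — N20 trips offline.
  N20 sheds 210 MW: no online neighbours, lost.
No further trips.

2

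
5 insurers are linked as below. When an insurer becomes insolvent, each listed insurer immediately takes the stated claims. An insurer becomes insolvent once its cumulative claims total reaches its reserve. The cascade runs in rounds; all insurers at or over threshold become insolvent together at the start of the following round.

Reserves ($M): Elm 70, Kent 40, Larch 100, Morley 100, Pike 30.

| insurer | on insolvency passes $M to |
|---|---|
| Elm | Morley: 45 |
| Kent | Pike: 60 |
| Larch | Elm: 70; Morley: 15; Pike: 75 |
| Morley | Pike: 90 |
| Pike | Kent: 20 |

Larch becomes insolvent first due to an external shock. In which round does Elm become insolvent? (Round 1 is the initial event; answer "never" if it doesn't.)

Round 1 — Larch becomes insolvent (initial).
  Elm: +70 → 70 ≥ 70
  Morley: +15 → 15 < 100
  Pike: +75 → 75 ≥ 30
Round 2 — Elm, Pike become insolvent.
  Kent: +20 → 20 < 40
  Morley: +45 → 60 < 100
No further insolvencies.

2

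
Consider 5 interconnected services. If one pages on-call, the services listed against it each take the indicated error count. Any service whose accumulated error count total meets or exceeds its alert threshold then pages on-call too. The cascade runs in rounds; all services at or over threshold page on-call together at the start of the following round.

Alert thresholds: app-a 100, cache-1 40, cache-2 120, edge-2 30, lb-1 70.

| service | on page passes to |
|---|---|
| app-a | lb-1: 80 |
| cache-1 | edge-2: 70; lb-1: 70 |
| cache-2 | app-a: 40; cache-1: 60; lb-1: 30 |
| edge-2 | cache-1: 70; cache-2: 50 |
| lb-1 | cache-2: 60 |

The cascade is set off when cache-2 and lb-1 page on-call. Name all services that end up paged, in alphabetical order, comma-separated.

cache-1, cache-2, edge-2, lb-1

Round 1 — cache-2, lb-1 page on-call (initial).
  app-a: +40 → 40 < 100
  cache-1: +60 → 60 ≥ 40
Round 2 — cache-1 pages on-call.
  edge-2: +70 → 70 ≥ 30
Round 3 — edge-2 pages on-call.
No further pages.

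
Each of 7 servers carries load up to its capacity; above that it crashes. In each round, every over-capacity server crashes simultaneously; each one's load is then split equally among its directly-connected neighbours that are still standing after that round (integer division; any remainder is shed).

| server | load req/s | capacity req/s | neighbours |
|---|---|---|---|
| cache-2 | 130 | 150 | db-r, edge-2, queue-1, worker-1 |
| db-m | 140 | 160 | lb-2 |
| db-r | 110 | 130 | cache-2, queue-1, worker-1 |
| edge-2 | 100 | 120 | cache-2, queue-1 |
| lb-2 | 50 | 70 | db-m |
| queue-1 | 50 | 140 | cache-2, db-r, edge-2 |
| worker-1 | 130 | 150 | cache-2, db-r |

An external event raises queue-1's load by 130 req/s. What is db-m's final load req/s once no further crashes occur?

140

Round 1 — queue-1 at 180 > 140. queue-1 crashes.
  queue-1 sheds 180 req/s to cache-2, db-r, edge-2: 60 each.
    cache-2: 130+60 = 190 > 150
    db-r: 110+60 = 170 > 130
    edge-2: 100+60 = 160 > 120
Round 2 — cache-2, db-r, edge-2 crash.
  cache-2 sheds 190 req/s to worker-1: 190 each.
    worker-1: 130+190 = 320 > 150
  db-r sheds 170 req/s to worker-1: 170 each.
    worker-1: 320+170 = 490 > 150
  edge-2 sheds 160 req/s: no online neighbours, lost.
Round 3 — worker-1 crashes.
  worker-1 sheds 490 req/s: no online neighbours, lost.
No further crashes.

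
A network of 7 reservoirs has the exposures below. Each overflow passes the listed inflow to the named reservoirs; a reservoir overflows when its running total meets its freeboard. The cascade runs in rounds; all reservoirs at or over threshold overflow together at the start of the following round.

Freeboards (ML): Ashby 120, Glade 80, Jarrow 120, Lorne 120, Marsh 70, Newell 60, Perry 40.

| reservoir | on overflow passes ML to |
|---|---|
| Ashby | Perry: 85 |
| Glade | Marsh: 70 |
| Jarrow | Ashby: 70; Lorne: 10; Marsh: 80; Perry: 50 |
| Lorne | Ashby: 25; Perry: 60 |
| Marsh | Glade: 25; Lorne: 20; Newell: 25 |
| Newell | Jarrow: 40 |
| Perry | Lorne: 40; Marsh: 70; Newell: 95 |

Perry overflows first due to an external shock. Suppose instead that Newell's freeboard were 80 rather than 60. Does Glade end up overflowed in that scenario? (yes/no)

With Newell's freeboard at 80:
Round 1 — Perry overflows (initial).
  Lorne: +40 → 40 < 120
  Marsh: +70 → 70 ≥ 70
  Newell: +95 → 95 ≥ 80
Round 2 — Marsh, Newell overflow.
  Glade: +25 → 25 < 80
  Jarrow: +40 → 40 < 120
  Lorne: +20 → 60 < 120
No further overflows.

no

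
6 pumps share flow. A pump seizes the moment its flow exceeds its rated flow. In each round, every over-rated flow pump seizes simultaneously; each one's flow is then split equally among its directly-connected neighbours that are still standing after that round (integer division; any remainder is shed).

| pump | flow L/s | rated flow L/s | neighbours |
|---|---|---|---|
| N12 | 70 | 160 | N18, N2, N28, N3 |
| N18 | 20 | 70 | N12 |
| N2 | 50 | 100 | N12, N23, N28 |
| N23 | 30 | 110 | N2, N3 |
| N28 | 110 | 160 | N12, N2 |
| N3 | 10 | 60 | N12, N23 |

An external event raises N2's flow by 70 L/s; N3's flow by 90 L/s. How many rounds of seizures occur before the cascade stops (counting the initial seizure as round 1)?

2

Round 1 — N2 at 120 > 100; N3 at 100 > 60. N2, N3 seize.
  N2 sheds 120 L/s to N12, N23, N28: 40 each.
    N12: 70+40 = 110 ≤ 160
    N23: 30+40 = 70 ≤ 110
    N28: 110+40 = 150 ≤ 160
  N3 sheds 100 L/s to N12, N23: 50 each.
    N12: 110+50 = 160 ≤ 160
    N23: 70+50 = 120 > 110
Round 2 — N23 seizes.
  N23 sheds 120 L/s: no online neighbours, lost.
No further seizures.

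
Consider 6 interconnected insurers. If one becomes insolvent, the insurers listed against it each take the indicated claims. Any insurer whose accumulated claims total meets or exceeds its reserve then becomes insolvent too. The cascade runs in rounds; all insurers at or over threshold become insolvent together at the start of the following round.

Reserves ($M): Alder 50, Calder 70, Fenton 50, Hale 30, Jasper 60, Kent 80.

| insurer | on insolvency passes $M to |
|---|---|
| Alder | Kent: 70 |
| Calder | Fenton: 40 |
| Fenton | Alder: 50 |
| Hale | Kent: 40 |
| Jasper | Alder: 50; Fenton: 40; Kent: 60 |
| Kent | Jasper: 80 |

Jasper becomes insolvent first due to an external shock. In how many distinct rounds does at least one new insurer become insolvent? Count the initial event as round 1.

3

Round 1 — Jasper becomes insolvent (initial).
  Alder: +50 → 50 ≥ 50
  Fenton: +40 → 40 < 50
  Kent: +60 → 60 < 80
Round 2 — Alder becomes insolvent.
  Kent: +70 → 130 ≥ 80
Round 3 — Kent becomes insolvent.
No further insolvencies.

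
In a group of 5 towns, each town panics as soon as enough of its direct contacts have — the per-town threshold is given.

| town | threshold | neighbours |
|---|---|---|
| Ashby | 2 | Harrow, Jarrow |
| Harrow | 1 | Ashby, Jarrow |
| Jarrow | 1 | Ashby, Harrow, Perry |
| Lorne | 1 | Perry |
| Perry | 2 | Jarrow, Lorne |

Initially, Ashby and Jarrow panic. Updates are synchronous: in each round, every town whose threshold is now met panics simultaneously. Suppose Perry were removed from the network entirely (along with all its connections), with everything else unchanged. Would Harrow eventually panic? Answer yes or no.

With Perry removed:
Round 1 — Ashby, Jarrow panic (initial).
Round 2 — checking thresholds:
  Harrow: 2 of 2 neighbours ≥ 1, panics.
Round 3 — no new panics; cascade stops.

yes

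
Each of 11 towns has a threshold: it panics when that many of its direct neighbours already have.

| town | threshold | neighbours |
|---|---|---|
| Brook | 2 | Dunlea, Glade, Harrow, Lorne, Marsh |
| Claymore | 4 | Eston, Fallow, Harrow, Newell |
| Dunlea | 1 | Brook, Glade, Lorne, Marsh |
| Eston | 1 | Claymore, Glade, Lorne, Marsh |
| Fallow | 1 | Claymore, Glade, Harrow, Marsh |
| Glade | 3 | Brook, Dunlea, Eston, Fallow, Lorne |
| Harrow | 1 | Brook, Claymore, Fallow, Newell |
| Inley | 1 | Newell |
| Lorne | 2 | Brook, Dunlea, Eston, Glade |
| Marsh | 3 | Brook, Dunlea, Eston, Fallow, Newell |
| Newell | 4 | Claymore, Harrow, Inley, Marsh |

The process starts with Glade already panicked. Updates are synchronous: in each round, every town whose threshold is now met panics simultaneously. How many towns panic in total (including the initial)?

Round 1 — Glade panics (initial).
Round 2 — checking thresholds:
  Brook: 1 of 5 neighbours < 2, not yet.
  Dunlea: 1 of 4 neighbours ≥ 1, panics.
  Eston: 1 of 4 neighbours ≥ 1, panics.
  Fallow: 1 of 4 neighbours ≥ 1, panics.
  Lorne: 1 of 4 neighbours < 2, not yet.
Round 3 — checking thresholds:
  Brook: 2 of 5 neighbours ≥ 2, panics.
  Claymore: 2 of 4 neighbours < 4, not yet.
  Harrow: 1 of 4 neighbours ≥ 1, panics.
  Lorne: 3 of 4 neighbours ≥ 2, panics.
  Marsh: 3 of 5 neighbours ≥ 3, panics.
Round 4 — no new panics; cascade stops.

8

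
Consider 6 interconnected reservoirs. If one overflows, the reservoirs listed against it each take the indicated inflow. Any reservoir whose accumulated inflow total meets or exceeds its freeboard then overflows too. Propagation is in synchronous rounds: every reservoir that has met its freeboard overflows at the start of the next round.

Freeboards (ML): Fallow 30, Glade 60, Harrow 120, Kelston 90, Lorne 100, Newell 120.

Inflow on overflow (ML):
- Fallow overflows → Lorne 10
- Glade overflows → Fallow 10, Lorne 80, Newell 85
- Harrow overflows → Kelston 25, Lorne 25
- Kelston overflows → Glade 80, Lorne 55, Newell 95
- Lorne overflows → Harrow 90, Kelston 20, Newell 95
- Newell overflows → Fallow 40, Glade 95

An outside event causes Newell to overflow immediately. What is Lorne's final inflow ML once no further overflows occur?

Round 1 — Newell overflows (initial).
  Fallow: +40 → 40 ≥ 30
  Glade: +95 → 95 ≥ 60
Round 2 — Fallow, Glade overflow.
  Lorne: +10+80 → 90 < 100
No further overflows.

90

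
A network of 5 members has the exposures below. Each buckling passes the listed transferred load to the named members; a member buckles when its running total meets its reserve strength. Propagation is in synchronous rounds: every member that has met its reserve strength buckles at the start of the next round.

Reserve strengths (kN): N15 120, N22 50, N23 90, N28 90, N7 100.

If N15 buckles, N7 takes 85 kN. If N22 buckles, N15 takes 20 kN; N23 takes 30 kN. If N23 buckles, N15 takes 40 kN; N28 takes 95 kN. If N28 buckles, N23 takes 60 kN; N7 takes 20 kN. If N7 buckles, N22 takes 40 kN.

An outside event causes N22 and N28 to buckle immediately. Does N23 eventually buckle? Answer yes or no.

yes

Round 1 — N22, N28 buckle (initial).
  N15: +20 → 20 < 120
  N23: +30+60 → 90 ≥ 90
  N7: +20 → 20 < 100
Round 2 — N23 buckles.
  N15: +40 → 60 < 120
No further bucklings.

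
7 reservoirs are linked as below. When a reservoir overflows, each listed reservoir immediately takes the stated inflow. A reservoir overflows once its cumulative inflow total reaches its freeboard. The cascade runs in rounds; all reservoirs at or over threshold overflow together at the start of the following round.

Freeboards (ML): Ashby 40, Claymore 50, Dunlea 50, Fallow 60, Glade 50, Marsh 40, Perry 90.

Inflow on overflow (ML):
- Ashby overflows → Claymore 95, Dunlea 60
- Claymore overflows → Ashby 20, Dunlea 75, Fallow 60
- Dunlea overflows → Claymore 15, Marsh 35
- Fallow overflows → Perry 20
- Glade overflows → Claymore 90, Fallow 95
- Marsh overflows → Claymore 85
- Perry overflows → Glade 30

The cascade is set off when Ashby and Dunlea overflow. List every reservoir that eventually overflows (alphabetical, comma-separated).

Ashby, Claymore, Dunlea, Fallow

Round 1 — Ashby, Dunlea overflow (initial).
  Claymore: +95+15 → 110 ≥ 50
  Marsh: +35 → 35 < 40
Round 2 — Claymore overflows.
  Fallow: +60 → 60 ≥ 60
Round 3 — Fallow overflows.
  Perry: +20 → 20 < 90
No further overflows.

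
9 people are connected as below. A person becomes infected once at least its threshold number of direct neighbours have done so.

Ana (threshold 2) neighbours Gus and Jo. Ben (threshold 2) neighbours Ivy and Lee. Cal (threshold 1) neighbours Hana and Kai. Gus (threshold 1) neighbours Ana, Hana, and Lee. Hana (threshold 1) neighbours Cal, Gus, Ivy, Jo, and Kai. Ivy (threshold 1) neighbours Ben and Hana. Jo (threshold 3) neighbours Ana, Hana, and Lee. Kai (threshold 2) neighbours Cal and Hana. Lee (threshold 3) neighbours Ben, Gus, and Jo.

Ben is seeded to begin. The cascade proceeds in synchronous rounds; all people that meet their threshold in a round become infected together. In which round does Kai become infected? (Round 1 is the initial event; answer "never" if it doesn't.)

5

Round 1 — Ben becomes infected (initial).
Round 2 — checking thresholds:
  Ivy: 1 of 2 neighbours ≥ 1, becomes infected.
  Lee: 1 of 3 neighbours < 3, holds.
Round 3 — checking thresholds:
  Hana: 1 of 5 neighbours ≥ 1, becomes infected.
  Lee: 1 of 3 neighbours < 3, holds.
Round 4 — checking thresholds:
  Cal: 1 of 2 neighbours ≥ 1, becomes infected.
  Gus: 1 of 3 neighbours ≥ 1, becomes infected.
  Jo: 1 of 3 neighbours < 3, holds.
  Kai: 1 of 2 neighbours < 2, holds.
  Lee: 1 of 3 neighbours < 3, holds.
Round 5 — checking thresholds:
  Ana: 1 of 2 neighbours < 2, holds.
  Jo: 1 of 3 neighbours < 3, holds.
  Kai: 2 of 2 neighbours ≥ 2, becomes infected.
  Lee: 2 of 3 neighbours < 3, holds.
Round 6 — no new infections; cascade stops.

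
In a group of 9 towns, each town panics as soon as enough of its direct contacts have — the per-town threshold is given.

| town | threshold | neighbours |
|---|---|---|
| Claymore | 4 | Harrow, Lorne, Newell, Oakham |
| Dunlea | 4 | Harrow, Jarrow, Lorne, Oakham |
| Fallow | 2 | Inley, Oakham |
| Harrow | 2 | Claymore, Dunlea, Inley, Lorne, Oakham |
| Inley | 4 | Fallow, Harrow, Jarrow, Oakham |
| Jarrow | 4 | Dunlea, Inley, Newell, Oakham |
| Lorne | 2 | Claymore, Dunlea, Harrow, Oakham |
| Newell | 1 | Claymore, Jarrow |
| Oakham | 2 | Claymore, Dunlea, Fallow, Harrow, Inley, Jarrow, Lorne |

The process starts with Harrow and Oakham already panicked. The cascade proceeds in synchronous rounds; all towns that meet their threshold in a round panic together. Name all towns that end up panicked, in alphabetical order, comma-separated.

Harrow, Lorne, Oakham

Round 1 — Harrow, Oakham panic (initial).
Round 2 — checking thresholds:
  Claymore: 2 of 4 neighbours < 4, below threshold.
  Dunlea: 2 of 4 neighbours < 4, below threshold.
  Fallow: 1 of 2 neighbours < 2, below threshold.
  Inley: 2 of 4 neighbours < 4, below threshold.
  Jarrow: 1 of 4 neighbours < 4, below threshold.
  Lorne: 2 of 4 neighbours ≥ 2, panics.
Round 3 — no new panics; cascade stops.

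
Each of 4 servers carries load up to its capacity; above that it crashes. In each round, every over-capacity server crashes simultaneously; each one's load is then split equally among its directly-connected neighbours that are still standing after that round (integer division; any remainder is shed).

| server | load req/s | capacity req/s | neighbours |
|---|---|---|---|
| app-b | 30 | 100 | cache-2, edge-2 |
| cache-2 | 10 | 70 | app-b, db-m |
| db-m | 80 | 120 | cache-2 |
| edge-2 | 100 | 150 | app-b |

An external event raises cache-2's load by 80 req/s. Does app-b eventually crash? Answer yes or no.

Round 1 — cache-2 at 90 > 70. cache-2 crashes.
  cache-2 sheds 90 req/s to app-b, db-m: 45 each.
    app-b: 30+45 = 75 ≤ 100
    db-m: 80+45 = 125 > 120
Round 2 — db-m crashes.
  db-m sheds 125 req/s: no online neighbours, lost.
No further crashes.

no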